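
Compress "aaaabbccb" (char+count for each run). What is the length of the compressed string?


Input: aaaabbccb
Runs:
  'a' x 4 => "a4"
  'b' x 2 => "b2"
  'c' x 2 => "c2"
  'b' x 1 => "b1"
Compressed: "a4b2c2b1"
Compressed length: 8

8


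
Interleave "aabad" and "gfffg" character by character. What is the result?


Interleaving "aabad" and "gfffg":
  Position 0: 'a' from first, 'g' from second => "ag"
  Position 1: 'a' from first, 'f' from second => "af"
  Position 2: 'b' from first, 'f' from second => "bf"
  Position 3: 'a' from first, 'f' from second => "af"
  Position 4: 'd' from first, 'g' from second => "dg"
Result: agafbfafdg

agafbfafdg


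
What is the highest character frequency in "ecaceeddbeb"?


Input: ecaceeddbeb
Character counts:
  'a': 1
  'b': 2
  'c': 2
  'd': 2
  'e': 4
Maximum frequency: 4

4


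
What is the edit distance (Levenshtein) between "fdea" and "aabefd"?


Computing edit distance: "fdea" -> "aabefd"
DP table:
           a    a    b    e    f    d
      0    1    2    3    4    5    6
  f   1    1    2    3    4    4    5
  d   2    2    2    3    4    5    4
  e   3    3    3    3    3    4    5
  a   4    3    3    4    4    4    5
Edit distance = dp[4][6] = 5

5


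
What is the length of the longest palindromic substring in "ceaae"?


Input: "ceaae"
Checking substrings for palindromes:
  [1:5] "eaae" (len 4) => palindrome
  [2:4] "aa" (len 2) => palindrome
Longest palindromic substring: "eaae" with length 4

4


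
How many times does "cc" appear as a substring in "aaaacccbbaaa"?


Searching for "cc" in "aaaacccbbaaa"
Scanning each position:
  Position 0: "aa" => no
  Position 1: "aa" => no
  Position 2: "aa" => no
  Position 3: "ac" => no
  Position 4: "cc" => MATCH
  Position 5: "cc" => MATCH
  Position 6: "cb" => no
  Position 7: "bb" => no
  Position 8: "ba" => no
  Position 9: "aa" => no
  Position 10: "aa" => no
Total occurrences: 2

2


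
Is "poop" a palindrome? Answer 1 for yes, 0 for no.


Input: poop
Reversed: poop
  Compare pos 0 ('p') with pos 3 ('p'): match
  Compare pos 1 ('o') with pos 2 ('o'): match
Result: palindrome

1


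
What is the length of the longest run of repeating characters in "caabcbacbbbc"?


Input: "caabcbacbbbc"
Scanning for longest run:
  Position 1 ('a'): new char, reset run to 1
  Position 2 ('a'): continues run of 'a', length=2
  Position 3 ('b'): new char, reset run to 1
  Position 4 ('c'): new char, reset run to 1
  Position 5 ('b'): new char, reset run to 1
  Position 6 ('a'): new char, reset run to 1
  Position 7 ('c'): new char, reset run to 1
  Position 8 ('b'): new char, reset run to 1
  Position 9 ('b'): continues run of 'b', length=2
  Position 10 ('b'): continues run of 'b', length=3
  Position 11 ('c'): new char, reset run to 1
Longest run: 'b' with length 3

3


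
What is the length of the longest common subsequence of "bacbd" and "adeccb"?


LCS of "bacbd" and "adeccb"
DP table:
           a    d    e    c    c    b
      0    0    0    0    0    0    0
  b   0    0    0    0    0    0    1
  a   0    1    1    1    1    1    1
  c   0    1    1    1    2    2    2
  b   0    1    1    1    2    2    3
  d   0    1    2    2    2    2    3
LCS length = dp[5][6] = 3

3


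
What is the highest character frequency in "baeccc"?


Input: baeccc
Character counts:
  'a': 1
  'b': 1
  'c': 3
  'e': 1
Maximum frequency: 3

3


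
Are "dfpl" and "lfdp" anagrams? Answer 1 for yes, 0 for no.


Strings: "dfpl", "lfdp"
Sorted first:  dflp
Sorted second: dflp
Sorted forms match => anagrams

1


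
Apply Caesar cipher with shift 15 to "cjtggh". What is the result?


Caesar cipher: shift "cjtggh" by 15
  'c' (pos 2) + 15 = pos 17 = 'r'
  'j' (pos 9) + 15 = pos 24 = 'y'
  't' (pos 19) + 15 = pos 8 = 'i'
  'g' (pos 6) + 15 = pos 21 = 'v'
  'g' (pos 6) + 15 = pos 21 = 'v'
  'h' (pos 7) + 15 = pos 22 = 'w'
Result: ryivvw

ryivvw


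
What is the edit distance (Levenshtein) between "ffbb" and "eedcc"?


Computing edit distance: "ffbb" -> "eedcc"
DP table:
           e    e    d    c    c
      0    1    2    3    4    5
  f   1    1    2    3    4    5
  f   2    2    2    3    4    5
  b   3    3    3    3    4    5
  b   4    4    4    4    4    5
Edit distance = dp[4][5] = 5

5


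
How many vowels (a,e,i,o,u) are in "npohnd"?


Input: npohnd
Checking each character:
  'n' at position 0: consonant
  'p' at position 1: consonant
  'o' at position 2: vowel (running total: 1)
  'h' at position 3: consonant
  'n' at position 4: consonant
  'd' at position 5: consonant
Total vowels: 1

1


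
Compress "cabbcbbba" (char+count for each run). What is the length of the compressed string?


Input: cabbcbbba
Runs:
  'c' x 1 => "c1"
  'a' x 1 => "a1"
  'b' x 2 => "b2"
  'c' x 1 => "c1"
  'b' x 3 => "b3"
  'a' x 1 => "a1"
Compressed: "c1a1b2c1b3a1"
Compressed length: 12

12


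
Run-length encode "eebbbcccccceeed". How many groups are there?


Input: eebbbcccccceeed
Scanning for consecutive runs:
  Group 1: 'e' x 2 (positions 0-1)
  Group 2: 'b' x 3 (positions 2-4)
  Group 3: 'c' x 6 (positions 5-10)
  Group 4: 'e' x 3 (positions 11-13)
  Group 5: 'd' x 1 (positions 14-14)
Total groups: 5

5


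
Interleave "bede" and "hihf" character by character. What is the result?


Interleaving "bede" and "hihf":
  Position 0: 'b' from first, 'h' from second => "bh"
  Position 1: 'e' from first, 'i' from second => "ei"
  Position 2: 'd' from first, 'h' from second => "dh"
  Position 3: 'e' from first, 'f' from second => "ef"
Result: bheidhef

bheidhef


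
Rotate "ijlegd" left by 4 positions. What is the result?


Input: "ijlegd", rotate left by 4
First 4 characters: "ijle"
Remaining characters: "gd"
Concatenate remaining + first: "gd" + "ijle" = "gdijle"

gdijle


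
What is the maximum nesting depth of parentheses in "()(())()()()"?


Input: "()(())()()()"
Tracking depth:
  Position 0 '(': depth becomes 1
  Position 1 ')': depth becomes 0
  Position 2 '(': depth becomes 1
  Position 3 '(': depth becomes 2
  Position 4 ')': depth becomes 1
  Position 5 ')': depth becomes 0
  Position 6 '(': depth becomes 1
  Position 7 ')': depth becomes 0
  Position 8 '(': depth becomes 1
  Position 9 ')': depth becomes 0
  Position 10 '(': depth becomes 1
  Position 11 ')': depth becomes 0
Maximum depth reached: 2

2


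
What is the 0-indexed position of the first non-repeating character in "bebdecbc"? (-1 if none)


Input: bebdecbc
Character frequencies:
  'b': 3
  'c': 2
  'd': 1
  'e': 2
Scanning left to right for freq == 1:
  Position 0 ('b'): freq=3, skip
  Position 1 ('e'): freq=2, skip
  Position 2 ('b'): freq=3, skip
  Position 3 ('d'): unique! => answer = 3

3


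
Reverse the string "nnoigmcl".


Input: nnoigmcl
Reading characters right to left:
  Position 7: 'l'
  Position 6: 'c'
  Position 5: 'm'
  Position 4: 'g'
  Position 3: 'i'
  Position 2: 'o'
  Position 1: 'n'
  Position 0: 'n'
Reversed: lcmgionn

lcmgionn


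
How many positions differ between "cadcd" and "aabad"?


Comparing "cadcd" and "aabad" position by position:
  Position 0: 'c' vs 'a' => DIFFER
  Position 1: 'a' vs 'a' => same
  Position 2: 'd' vs 'b' => DIFFER
  Position 3: 'c' vs 'a' => DIFFER
  Position 4: 'd' vs 'd' => same
Positions that differ: 3

3


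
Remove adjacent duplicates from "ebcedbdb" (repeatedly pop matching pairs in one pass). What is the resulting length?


Input: ebcedbdb
Stack-based adjacent duplicate removal:
  Read 'e': push. Stack: e
  Read 'b': push. Stack: eb
  Read 'c': push. Stack: ebc
  Read 'e': push. Stack: ebce
  Read 'd': push. Stack: ebced
  Read 'b': push. Stack: ebcedb
  Read 'd': push. Stack: ebcedbd
  Read 'b': push. Stack: ebcedbdb
Final stack: "ebcedbdb" (length 8)

8


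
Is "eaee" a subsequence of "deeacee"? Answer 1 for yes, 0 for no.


Check if "eaee" is a subsequence of "deeacee"
Greedy scan:
  Position 0 ('d'): no match needed
  Position 1 ('e'): matches sub[0] = 'e'
  Position 2 ('e'): no match needed
  Position 3 ('a'): matches sub[1] = 'a'
  Position 4 ('c'): no match needed
  Position 5 ('e'): matches sub[2] = 'e'
  Position 6 ('e'): matches sub[3] = 'e'
All 4 characters matched => is a subsequence

1


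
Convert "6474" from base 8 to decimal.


Input: "6474" in base 8
Positional expansion:
  Digit '6' (value 6) x 8^3 = 3072
  Digit '4' (value 4) x 8^2 = 256
  Digit '7' (value 7) x 8^1 = 56
  Digit '4' (value 4) x 8^0 = 4
Sum = 3388

3388


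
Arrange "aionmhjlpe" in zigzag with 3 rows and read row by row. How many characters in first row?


Zigzag "aionmhjlpe" into 3 rows:
Placing characters:
  'a' => row 0
  'i' => row 1
  'o' => row 2
  'n' => row 1
  'm' => row 0
  'h' => row 1
  'j' => row 2
  'l' => row 1
  'p' => row 0
  'e' => row 1
Rows:
  Row 0: "amp"
  Row 1: "inhle"
  Row 2: "oj"
First row length: 3

3


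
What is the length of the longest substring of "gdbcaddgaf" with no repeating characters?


Input: "gdbcaddgaf"
Sliding window (track last position of each char):
  Position 0 ('g'): window [0,0] length 1 -- new best
  Position 1 ('d'): window [0,1] length 2 -- new best
  Position 2 ('b'): window [0,2] length 3 -- new best
  Position 3 ('c'): window [0,3] length 4 -- new best
  Position 4 ('a'): window [0,4] length 5 -- new best
  Position 5 ('d'): repeat (last at 1), move window start to 2
  Position 5 ('d'): window [2,5] length 4
  Position 6 ('d'): repeat (last at 5), move window start to 6
  Position 6 ('d'): window [6,6] length 1
  Position 7 ('g'): window [6,7] length 2
  Position 8 ('a'): window [6,8] length 3
  Position 9 ('f'): window [6,9] length 4
Longest substring with no repeats: "gdbca" with length 5

5


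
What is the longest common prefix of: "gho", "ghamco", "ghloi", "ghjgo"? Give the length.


Words: gho, ghamco, ghloi, ghjgo
  Position 0: all 'g' => match
  Position 1: all 'h' => match
  Position 2: ('o', 'a', 'l', 'j') => mismatch, stop
LCP = "gh" (length 2)

2


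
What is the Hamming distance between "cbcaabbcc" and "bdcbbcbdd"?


Comparing "cbcaabbcc" and "bdcbbcbdd" position by position:
  Position 0: 'c' vs 'b' => differ
  Position 1: 'b' vs 'd' => differ
  Position 2: 'c' vs 'c' => same
  Position 3: 'a' vs 'b' => differ
  Position 4: 'a' vs 'b' => differ
  Position 5: 'b' vs 'c' => differ
  Position 6: 'b' vs 'b' => same
  Position 7: 'c' vs 'd' => differ
  Position 8: 'c' vs 'd' => differ
Total differences (Hamming distance): 7

7


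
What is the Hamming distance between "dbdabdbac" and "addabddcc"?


Comparing "dbdabdbac" and "addabddcc" position by position:
  Position 0: 'd' vs 'a' => differ
  Position 1: 'b' vs 'd' => differ
  Position 2: 'd' vs 'd' => same
  Position 3: 'a' vs 'a' => same
  Position 4: 'b' vs 'b' => same
  Position 5: 'd' vs 'd' => same
  Position 6: 'b' vs 'd' => differ
  Position 7: 'a' vs 'c' => differ
  Position 8: 'c' vs 'c' => same
Total differences (Hamming distance): 4

4


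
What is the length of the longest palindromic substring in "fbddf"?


Input: "fbddf"
Checking substrings for palindromes:
  [2:4] "dd" (len 2) => palindrome
Longest palindromic substring: "dd" with length 2

2


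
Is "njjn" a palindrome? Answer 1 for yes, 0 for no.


Input: njjn
Reversed: njjn
  Compare pos 0 ('n') with pos 3 ('n'): match
  Compare pos 1 ('j') with pos 2 ('j'): match
Result: palindrome

1


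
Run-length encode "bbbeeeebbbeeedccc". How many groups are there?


Input: bbbeeeebbbeeedccc
Scanning for consecutive runs:
  Group 1: 'b' x 3 (positions 0-2)
  Group 2: 'e' x 4 (positions 3-6)
  Group 3: 'b' x 3 (positions 7-9)
  Group 4: 'e' x 3 (positions 10-12)
  Group 5: 'd' x 1 (positions 13-13)
  Group 6: 'c' x 3 (positions 14-16)
Total groups: 6

6


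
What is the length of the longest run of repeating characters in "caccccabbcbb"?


Input: "caccccabbcbb"
Scanning for longest run:
  Position 1 ('a'): new char, reset run to 1
  Position 2 ('c'): new char, reset run to 1
  Position 3 ('c'): continues run of 'c', length=2
  Position 4 ('c'): continues run of 'c', length=3
  Position 5 ('c'): continues run of 'c', length=4
  Position 6 ('a'): new char, reset run to 1
  Position 7 ('b'): new char, reset run to 1
  Position 8 ('b'): continues run of 'b', length=2
  Position 9 ('c'): new char, reset run to 1
  Position 10 ('b'): new char, reset run to 1
  Position 11 ('b'): continues run of 'b', length=2
Longest run: 'c' with length 4

4


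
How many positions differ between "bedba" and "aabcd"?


Comparing "bedba" and "aabcd" position by position:
  Position 0: 'b' vs 'a' => DIFFER
  Position 1: 'e' vs 'a' => DIFFER
  Position 2: 'd' vs 'b' => DIFFER
  Position 3: 'b' vs 'c' => DIFFER
  Position 4: 'a' vs 'd' => DIFFER
Positions that differ: 5

5


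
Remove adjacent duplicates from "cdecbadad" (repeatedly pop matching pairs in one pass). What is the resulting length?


Input: cdecbadad
Stack-based adjacent duplicate removal:
  Read 'c': push. Stack: c
  Read 'd': push. Stack: cd
  Read 'e': push. Stack: cde
  Read 'c': push. Stack: cdec
  Read 'b': push. Stack: cdecb
  Read 'a': push. Stack: cdecba
  Read 'd': push. Stack: cdecbad
  Read 'a': push. Stack: cdecbada
  Read 'd': push. Stack: cdecbadad
Final stack: "cdecbadad" (length 9)

9


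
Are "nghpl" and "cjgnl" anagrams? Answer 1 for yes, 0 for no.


Strings: "nghpl", "cjgnl"
Sorted first:  ghlnp
Sorted second: cgjln
Differ at position 0: 'g' vs 'c' => not anagrams

0


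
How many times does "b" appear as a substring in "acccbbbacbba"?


Searching for "b" in "acccbbbacbba"
Scanning each position:
  Position 0: "a" => no
  Position 1: "c" => no
  Position 2: "c" => no
  Position 3: "c" => no
  Position 4: "b" => MATCH
  Position 5: "b" => MATCH
  Position 6: "b" => MATCH
  Position 7: "a" => no
  Position 8: "c" => no
  Position 9: "b" => MATCH
  Position 10: "b" => MATCH
  Position 11: "a" => no
Total occurrences: 5

5


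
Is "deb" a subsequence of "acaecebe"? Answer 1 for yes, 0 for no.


Check if "deb" is a subsequence of "acaecebe"
Greedy scan:
  Position 0 ('a'): no match needed
  Position 1 ('c'): no match needed
  Position 2 ('a'): no match needed
  Position 3 ('e'): no match needed
  Position 4 ('c'): no match needed
  Position 5 ('e'): no match needed
  Position 6 ('b'): no match needed
  Position 7 ('e'): no match needed
Only matched 0/3 characters => not a subsequence

0


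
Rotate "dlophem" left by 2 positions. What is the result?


Input: "dlophem", rotate left by 2
First 2 characters: "dl"
Remaining characters: "ophem"
Concatenate remaining + first: "ophem" + "dl" = "ophemdl"

ophemdl


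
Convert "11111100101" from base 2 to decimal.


Input: "11111100101" in base 2
Positional expansion:
  Digit '1' (value 1) x 2^10 = 1024
  Digit '1' (value 1) x 2^9 = 512
  Digit '1' (value 1) x 2^8 = 256
  Digit '1' (value 1) x 2^7 = 128
  Digit '1' (value 1) x 2^6 = 64
  Digit '1' (value 1) x 2^5 = 32
  Digit '0' (value 0) x 2^4 = 0
  Digit '0' (value 0) x 2^3 = 0
  Digit '1' (value 1) x 2^2 = 4
  Digit '0' (value 0) x 2^1 = 0
  Digit '1' (value 1) x 2^0 = 1
Sum = 2021

2021


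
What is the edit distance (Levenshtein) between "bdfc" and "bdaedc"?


Computing edit distance: "bdfc" -> "bdaedc"
DP table:
           b    d    a    e    d    c
      0    1    2    3    4    5    6
  b   1    0    1    2    3    4    5
  d   2    1    0    1    2    3    4
  f   3    2    1    1    2    3    4
  c   4    3    2    2    2    3    3
Edit distance = dp[4][6] = 3

3


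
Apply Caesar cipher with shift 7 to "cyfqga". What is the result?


Caesar cipher: shift "cyfqga" by 7
  'c' (pos 2) + 7 = pos 9 = 'j'
  'y' (pos 24) + 7 = pos 5 = 'f'
  'f' (pos 5) + 7 = pos 12 = 'm'
  'q' (pos 16) + 7 = pos 23 = 'x'
  'g' (pos 6) + 7 = pos 13 = 'n'
  'a' (pos 0) + 7 = pos 7 = 'h'
Result: jfmxnh

jfmxnh


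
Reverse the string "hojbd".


Input: hojbd
Reading characters right to left:
  Position 4: 'd'
  Position 3: 'b'
  Position 2: 'j'
  Position 1: 'o'
  Position 0: 'h'
Reversed: dbjoh

dbjoh


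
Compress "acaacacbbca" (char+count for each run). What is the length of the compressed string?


Input: acaacacbbca
Runs:
  'a' x 1 => "a1"
  'c' x 1 => "c1"
  'a' x 2 => "a2"
  'c' x 1 => "c1"
  'a' x 1 => "a1"
  'c' x 1 => "c1"
  'b' x 2 => "b2"
  'c' x 1 => "c1"
  'a' x 1 => "a1"
Compressed: "a1c1a2c1a1c1b2c1a1"
Compressed length: 18

18


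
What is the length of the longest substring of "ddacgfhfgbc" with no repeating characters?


Input: "ddacgfhfgbc"
Sliding window (track last position of each char):
  Position 0 ('d'): window [0,0] length 1 -- new best
  Position 1 ('d'): repeat (last at 0), move window start to 1
  Position 1 ('d'): window [1,1] length 1
  Position 2 ('a'): window [1,2] length 2 -- new best
  Position 3 ('c'): window [1,3] length 3 -- new best
  Position 4 ('g'): window [1,4] length 4 -- new best
  Position 5 ('f'): window [1,5] length 5 -- new best
  Position 6 ('h'): window [1,6] length 6 -- new best
  Position 7 ('f'): repeat (last at 5), move window start to 6
  Position 7 ('f'): window [6,7] length 2
  Position 8 ('g'): window [6,8] length 3
  Position 9 ('b'): window [6,9] length 4
  Position 10 ('c'): window [6,10] length 5
Longest substring with no repeats: "dacgfh" with length 6

6


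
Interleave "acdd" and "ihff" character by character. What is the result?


Interleaving "acdd" and "ihff":
  Position 0: 'a' from first, 'i' from second => "ai"
  Position 1: 'c' from first, 'h' from second => "ch"
  Position 2: 'd' from first, 'f' from second => "df"
  Position 3: 'd' from first, 'f' from second => "df"
Result: aichdfdf

aichdfdf


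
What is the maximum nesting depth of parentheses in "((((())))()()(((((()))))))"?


Input: "((((())))()()(((((()))))))"
Tracking depth:
  Position 0 '(': depth becomes 1
  Position 1 '(': depth becomes 2
  Position 2 '(': depth becomes 3
  Position 3 '(': depth becomes 4
  Position 4 '(': depth becomes 5
  Position 5 ')': depth becomes 4
  Position 6 ')': depth becomes 3
  Position 7 ')': depth becomes 2
  Position 8 ')': depth becomes 1
  Position 9 '(': depth becomes 2
  Position 10 ')': depth becomes 1
  Position 11 '(': depth becomes 2
  Position 12 ')': depth becomes 1
  Position 13 '(': depth becomes 2
  Position 14 '(': depth becomes 3
  Position 15 '(': depth becomes 4
  Position 16 '(': depth becomes 5
  Position 17 '(': depth becomes 6
  Position 18 '(': depth becomes 7
  Position 19 ')': depth becomes 6
  Position 20 ')': depth becomes 5
  Position 21 ')': depth becomes 4
  Position 22 ')': depth becomes 3
  Position 23 ')': depth becomes 2
  Position 24 ')': depth becomes 1
  Position 25 ')': depth becomes 0
Maximum depth reached: 7

7


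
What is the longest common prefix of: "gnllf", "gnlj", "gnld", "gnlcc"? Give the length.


Words: gnllf, gnlj, gnld, gnlcc
  Position 0: all 'g' => match
  Position 1: all 'n' => match
  Position 2: all 'l' => match
  Position 3: ('l', 'j', 'd', 'c') => mismatch, stop
LCP = "gnl" (length 3)

3


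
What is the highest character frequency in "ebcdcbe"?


Input: ebcdcbe
Character counts:
  'b': 2
  'c': 2
  'd': 1
  'e': 2
Maximum frequency: 2

2


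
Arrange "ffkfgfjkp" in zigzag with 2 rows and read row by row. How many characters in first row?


Zigzag "ffkfgfjkp" into 2 rows:
Placing characters:
  'f' => row 0
  'f' => row 1
  'k' => row 0
  'f' => row 1
  'g' => row 0
  'f' => row 1
  'j' => row 0
  'k' => row 1
  'p' => row 0
Rows:
  Row 0: "fkgjp"
  Row 1: "fffk"
First row length: 5

5


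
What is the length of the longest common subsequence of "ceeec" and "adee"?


LCS of "ceeec" and "adee"
DP table:
           a    d    e    e
      0    0    0    0    0
  c   0    0    0    0    0
  e   0    0    0    1    1
  e   0    0    0    1    2
  e   0    0    0    1    2
  c   0    0    0    1    2
LCS length = dp[5][4] = 2

2


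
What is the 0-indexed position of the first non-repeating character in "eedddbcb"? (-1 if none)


Input: eedddbcb
Character frequencies:
  'b': 2
  'c': 1
  'd': 3
  'e': 2
Scanning left to right for freq == 1:
  Position 0 ('e'): freq=2, skip
  Position 1 ('e'): freq=2, skip
  Position 2 ('d'): freq=3, skip
  Position 3 ('d'): freq=3, skip
  Position 4 ('d'): freq=3, skip
  Position 5 ('b'): freq=2, skip
  Position 6 ('c'): unique! => answer = 6

6


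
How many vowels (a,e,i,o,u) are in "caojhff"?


Input: caojhff
Checking each character:
  'c' at position 0: consonant
  'a' at position 1: vowel (running total: 1)
  'o' at position 2: vowel (running total: 2)
  'j' at position 3: consonant
  'h' at position 4: consonant
  'f' at position 5: consonant
  'f' at position 6: consonant
Total vowels: 2

2


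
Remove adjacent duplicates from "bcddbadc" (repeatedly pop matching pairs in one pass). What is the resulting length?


Input: bcddbadc
Stack-based adjacent duplicate removal:
  Read 'b': push. Stack: b
  Read 'c': push. Stack: bc
  Read 'd': push. Stack: bcd
  Read 'd': matches stack top 'd' => pop. Stack: bc
  Read 'b': push. Stack: bcb
  Read 'a': push. Stack: bcba
  Read 'd': push. Stack: bcbad
  Read 'c': push. Stack: bcbadc
Final stack: "bcbadc" (length 6)

6


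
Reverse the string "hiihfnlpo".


Input: hiihfnlpo
Reading characters right to left:
  Position 8: 'o'
  Position 7: 'p'
  Position 6: 'l'
  Position 5: 'n'
  Position 4: 'f'
  Position 3: 'h'
  Position 2: 'i'
  Position 1: 'i'
  Position 0: 'h'
Reversed: oplnfhiih

oplnfhiih


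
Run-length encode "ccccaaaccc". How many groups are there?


Input: ccccaaaccc
Scanning for consecutive runs:
  Group 1: 'c' x 4 (positions 0-3)
  Group 2: 'a' x 3 (positions 4-6)
  Group 3: 'c' x 3 (positions 7-9)
Total groups: 3

3


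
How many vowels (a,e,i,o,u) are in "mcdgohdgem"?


Input: mcdgohdgem
Checking each character:
  'm' at position 0: consonant
  'c' at position 1: consonant
  'd' at position 2: consonant
  'g' at position 3: consonant
  'o' at position 4: vowel (running total: 1)
  'h' at position 5: consonant
  'd' at position 6: consonant
  'g' at position 7: consonant
  'e' at position 8: vowel (running total: 2)
  'm' at position 9: consonant
Total vowels: 2

2


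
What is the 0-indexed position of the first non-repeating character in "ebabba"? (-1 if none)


Input: ebabba
Character frequencies:
  'a': 2
  'b': 3
  'e': 1
Scanning left to right for freq == 1:
  Position 0 ('e'): unique! => answer = 0

0


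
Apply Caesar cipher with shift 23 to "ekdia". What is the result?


Caesar cipher: shift "ekdia" by 23
  'e' (pos 4) + 23 = pos 1 = 'b'
  'k' (pos 10) + 23 = pos 7 = 'h'
  'd' (pos 3) + 23 = pos 0 = 'a'
  'i' (pos 8) + 23 = pos 5 = 'f'
  'a' (pos 0) + 23 = pos 23 = 'x'
Result: bhafx

bhafx


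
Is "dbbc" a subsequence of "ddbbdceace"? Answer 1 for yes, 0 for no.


Check if "dbbc" is a subsequence of "ddbbdceace"
Greedy scan:
  Position 0 ('d'): matches sub[0] = 'd'
  Position 1 ('d'): no match needed
  Position 2 ('b'): matches sub[1] = 'b'
  Position 3 ('b'): matches sub[2] = 'b'
  Position 4 ('d'): no match needed
  Position 5 ('c'): matches sub[3] = 'c'
  Position 6 ('e'): no match needed
  Position 7 ('a'): no match needed
  Position 8 ('c'): no match needed
  Position 9 ('e'): no match needed
All 4 characters matched => is a subsequence

1


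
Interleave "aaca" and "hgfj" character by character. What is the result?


Interleaving "aaca" and "hgfj":
  Position 0: 'a' from first, 'h' from second => "ah"
  Position 1: 'a' from first, 'g' from second => "ag"
  Position 2: 'c' from first, 'f' from second => "cf"
  Position 3: 'a' from first, 'j' from second => "aj"
Result: ahagcfaj

ahagcfaj


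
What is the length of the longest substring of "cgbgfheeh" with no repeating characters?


Input: "cgbgfheeh"
Sliding window (track last position of each char):
  Position 0 ('c'): window [0,0] length 1 -- new best
  Position 1 ('g'): window [0,1] length 2 -- new best
  Position 2 ('b'): window [0,2] length 3 -- new best
  Position 3 ('g'): repeat (last at 1), move window start to 2
  Position 3 ('g'): window [2,3] length 2
  Position 4 ('f'): window [2,4] length 3
  Position 5 ('h'): window [2,5] length 4 -- new best
  Position 6 ('e'): window [2,6] length 5 -- new best
  Position 7 ('e'): repeat (last at 6), move window start to 7
  Position 7 ('e'): window [7,7] length 1
  Position 8 ('h'): window [7,8] length 2
Longest substring with no repeats: "bgfhe" with length 5

5


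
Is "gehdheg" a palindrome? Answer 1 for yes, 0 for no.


Input: gehdheg
Reversed: gehdheg
  Compare pos 0 ('g') with pos 6 ('g'): match
  Compare pos 1 ('e') with pos 5 ('e'): match
  Compare pos 2 ('h') with pos 4 ('h'): match
Result: palindrome

1


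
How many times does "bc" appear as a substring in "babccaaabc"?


Searching for "bc" in "babccaaabc"
Scanning each position:
  Position 0: "ba" => no
  Position 1: "ab" => no
  Position 2: "bc" => MATCH
  Position 3: "cc" => no
  Position 4: "ca" => no
  Position 5: "aa" => no
  Position 6: "aa" => no
  Position 7: "ab" => no
  Position 8: "bc" => MATCH
Total occurrences: 2

2


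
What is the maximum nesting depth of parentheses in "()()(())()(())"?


Input: "()()(())()(())"
Tracking depth:
  Position 0 '(': depth becomes 1
  Position 1 ')': depth becomes 0
  Position 2 '(': depth becomes 1
  Position 3 ')': depth becomes 0
  Position 4 '(': depth becomes 1
  Position 5 '(': depth becomes 2
  Position 6 ')': depth becomes 1
  Position 7 ')': depth becomes 0
  Position 8 '(': depth becomes 1
  Position 9 ')': depth becomes 0
  Position 10 '(': depth becomes 1
  Position 11 '(': depth becomes 2
  Position 12 ')': depth becomes 1
  Position 13 ')': depth becomes 0
Maximum depth reached: 2

2


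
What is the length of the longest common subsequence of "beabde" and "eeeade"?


LCS of "beabde" and "eeeade"
DP table:
           e    e    e    a    d    e
      0    0    0    0    0    0    0
  b   0    0    0    0    0    0    0
  e   0    1    1    1    1    1    1
  a   0    1    1    1    2    2    2
  b   0    1    1    1    2    2    2
  d   0    1    1    1    2    3    3
  e   0    1    2    2    2    3    4
LCS length = dp[6][6] = 4

4


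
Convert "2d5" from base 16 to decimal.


Input: "2d5" in base 16
Positional expansion:
  Digit '2' (value 2) x 16^2 = 512
  Digit 'd' (value 13) x 16^1 = 208
  Digit '5' (value 5) x 16^0 = 5
Sum = 725

725


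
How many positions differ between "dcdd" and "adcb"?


Comparing "dcdd" and "adcb" position by position:
  Position 0: 'd' vs 'a' => DIFFER
  Position 1: 'c' vs 'd' => DIFFER
  Position 2: 'd' vs 'c' => DIFFER
  Position 3: 'd' vs 'b' => DIFFER
Positions that differ: 4

4


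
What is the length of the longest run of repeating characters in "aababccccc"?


Input: "aababccccc"
Scanning for longest run:
  Position 1 ('a'): continues run of 'a', length=2
  Position 2 ('b'): new char, reset run to 1
  Position 3 ('a'): new char, reset run to 1
  Position 4 ('b'): new char, reset run to 1
  Position 5 ('c'): new char, reset run to 1
  Position 6 ('c'): continues run of 'c', length=2
  Position 7 ('c'): continues run of 'c', length=3
  Position 8 ('c'): continues run of 'c', length=4
  Position 9 ('c'): continues run of 'c', length=5
Longest run: 'c' with length 5

5


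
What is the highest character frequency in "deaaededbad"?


Input: deaaededbad
Character counts:
  'a': 3
  'b': 1
  'd': 4
  'e': 3
Maximum frequency: 4

4


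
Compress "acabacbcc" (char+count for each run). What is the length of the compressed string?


Input: acabacbcc
Runs:
  'a' x 1 => "a1"
  'c' x 1 => "c1"
  'a' x 1 => "a1"
  'b' x 1 => "b1"
  'a' x 1 => "a1"
  'c' x 1 => "c1"
  'b' x 1 => "b1"
  'c' x 2 => "c2"
Compressed: "a1c1a1b1a1c1b1c2"
Compressed length: 16

16


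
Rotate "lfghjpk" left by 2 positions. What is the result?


Input: "lfghjpk", rotate left by 2
First 2 characters: "lf"
Remaining characters: "ghjpk"
Concatenate remaining + first: "ghjpk" + "lf" = "ghjpklf"

ghjpklf


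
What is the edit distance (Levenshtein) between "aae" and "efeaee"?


Computing edit distance: "aae" -> "efeaee"
DP table:
           e    f    e    a    e    e
      0    1    2    3    4    5    6
  a   1    1    2    3    3    4    5
  a   2    2    2    3    3    4    5
  e   3    2    3    2    3    3    4
Edit distance = dp[3][6] = 4

4


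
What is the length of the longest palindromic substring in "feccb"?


Input: "feccb"
Checking substrings for palindromes:
  [2:4] "cc" (len 2) => palindrome
Longest palindromic substring: "cc" with length 2

2


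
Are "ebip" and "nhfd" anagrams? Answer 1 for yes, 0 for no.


Strings: "ebip", "nhfd"
Sorted first:  beip
Sorted second: dfhn
Differ at position 0: 'b' vs 'd' => not anagrams

0


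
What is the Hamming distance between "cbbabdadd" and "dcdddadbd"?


Comparing "cbbabdadd" and "dcdddadbd" position by position:
  Position 0: 'c' vs 'd' => differ
  Position 1: 'b' vs 'c' => differ
  Position 2: 'b' vs 'd' => differ
  Position 3: 'a' vs 'd' => differ
  Position 4: 'b' vs 'd' => differ
  Position 5: 'd' vs 'a' => differ
  Position 6: 'a' vs 'd' => differ
  Position 7: 'd' vs 'b' => differ
  Position 8: 'd' vs 'd' => same
Total differences (Hamming distance): 8

8


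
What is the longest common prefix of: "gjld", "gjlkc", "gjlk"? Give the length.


Words: gjld, gjlkc, gjlk
  Position 0: all 'g' => match
  Position 1: all 'j' => match
  Position 2: all 'l' => match
  Position 3: ('d', 'k', 'k') => mismatch, stop
LCP = "gjl" (length 3)

3


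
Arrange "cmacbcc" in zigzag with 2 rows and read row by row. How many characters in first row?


Zigzag "cmacbcc" into 2 rows:
Placing characters:
  'c' => row 0
  'm' => row 1
  'a' => row 0
  'c' => row 1
  'b' => row 0
  'c' => row 1
  'c' => row 0
Rows:
  Row 0: "cabc"
  Row 1: "mcc"
First row length: 4

4


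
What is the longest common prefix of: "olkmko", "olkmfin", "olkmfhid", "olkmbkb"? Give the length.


Words: olkmko, olkmfin, olkmfhid, olkmbkb
  Position 0: all 'o' => match
  Position 1: all 'l' => match
  Position 2: all 'k' => match
  Position 3: all 'm' => match
  Position 4: ('k', 'f', 'f', 'b') => mismatch, stop
LCP = "olkm" (length 4)

4


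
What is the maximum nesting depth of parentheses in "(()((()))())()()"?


Input: "(()((()))())()()"
Tracking depth:
  Position 0 '(': depth becomes 1
  Position 1 '(': depth becomes 2
  Position 2 ')': depth becomes 1
  Position 3 '(': depth becomes 2
  Position 4 '(': depth becomes 3
  Position 5 '(': depth becomes 4
  Position 6 ')': depth becomes 3
  Position 7 ')': depth becomes 2
  Position 8 ')': depth becomes 1
  Position 9 '(': depth becomes 2
  Position 10 ')': depth becomes 1
  Position 11 ')': depth becomes 0
  Position 12 '(': depth becomes 1
  Position 13 ')': depth becomes 0
  Position 14 '(': depth becomes 1
  Position 15 ')': depth becomes 0
Maximum depth reached: 4

4


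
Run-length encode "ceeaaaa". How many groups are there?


Input: ceeaaaa
Scanning for consecutive runs:
  Group 1: 'c' x 1 (positions 0-0)
  Group 2: 'e' x 2 (positions 1-2)
  Group 3: 'a' x 4 (positions 3-6)
Total groups: 3

3


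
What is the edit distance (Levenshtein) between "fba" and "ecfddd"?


Computing edit distance: "fba" -> "ecfddd"
DP table:
           e    c    f    d    d    d
      0    1    2    3    4    5    6
  f   1    1    2    2    3    4    5
  b   2    2    2    3    3    4    5
  a   3    3    3    3    4    4    5
Edit distance = dp[3][6] = 5

5


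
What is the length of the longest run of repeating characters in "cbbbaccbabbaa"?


Input: "cbbbaccbabbaa"
Scanning for longest run:
  Position 1 ('b'): new char, reset run to 1
  Position 2 ('b'): continues run of 'b', length=2
  Position 3 ('b'): continues run of 'b', length=3
  Position 4 ('a'): new char, reset run to 1
  Position 5 ('c'): new char, reset run to 1
  Position 6 ('c'): continues run of 'c', length=2
  Position 7 ('b'): new char, reset run to 1
  Position 8 ('a'): new char, reset run to 1
  Position 9 ('b'): new char, reset run to 1
  Position 10 ('b'): continues run of 'b', length=2
  Position 11 ('a'): new char, reset run to 1
  Position 12 ('a'): continues run of 'a', length=2
Longest run: 'b' with length 3

3


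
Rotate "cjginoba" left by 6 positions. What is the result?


Input: "cjginoba", rotate left by 6
First 6 characters: "cjgino"
Remaining characters: "ba"
Concatenate remaining + first: "ba" + "cjgino" = "bacjgino"

bacjgino


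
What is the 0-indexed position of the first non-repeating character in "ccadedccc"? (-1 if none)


Input: ccadedccc
Character frequencies:
  'a': 1
  'c': 5
  'd': 2
  'e': 1
Scanning left to right for freq == 1:
  Position 0 ('c'): freq=5, skip
  Position 1 ('c'): freq=5, skip
  Position 2 ('a'): unique! => answer = 2

2


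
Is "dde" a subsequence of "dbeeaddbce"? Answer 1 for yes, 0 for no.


Check if "dde" is a subsequence of "dbeeaddbce"
Greedy scan:
  Position 0 ('d'): matches sub[0] = 'd'
  Position 1 ('b'): no match needed
  Position 2 ('e'): no match needed
  Position 3 ('e'): no match needed
  Position 4 ('a'): no match needed
  Position 5 ('d'): matches sub[1] = 'd'
  Position 6 ('d'): no match needed
  Position 7 ('b'): no match needed
  Position 8 ('c'): no match needed
  Position 9 ('e'): matches sub[2] = 'e'
All 3 characters matched => is a subsequence

1


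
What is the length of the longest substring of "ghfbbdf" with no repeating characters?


Input: "ghfbbdf"
Sliding window (track last position of each char):
  Position 0 ('g'): window [0,0] length 1 -- new best
  Position 1 ('h'): window [0,1] length 2 -- new best
  Position 2 ('f'): window [0,2] length 3 -- new best
  Position 3 ('b'): window [0,3] length 4 -- new best
  Position 4 ('b'): repeat (last at 3), move window start to 4
  Position 4 ('b'): window [4,4] length 1
  Position 5 ('d'): window [4,5] length 2
  Position 6 ('f'): window [4,6] length 3
Longest substring with no repeats: "ghfb" with length 4

4


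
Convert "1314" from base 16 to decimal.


Input: "1314" in base 16
Positional expansion:
  Digit '1' (value 1) x 16^3 = 4096
  Digit '3' (value 3) x 16^2 = 768
  Digit '1' (value 1) x 16^1 = 16
  Digit '4' (value 4) x 16^0 = 4
Sum = 4884

4884


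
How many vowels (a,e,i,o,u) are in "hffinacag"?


Input: hffinacag
Checking each character:
  'h' at position 0: consonant
  'f' at position 1: consonant
  'f' at position 2: consonant
  'i' at position 3: vowel (running total: 1)
  'n' at position 4: consonant
  'a' at position 5: vowel (running total: 2)
  'c' at position 6: consonant
  'a' at position 7: vowel (running total: 3)
  'g' at position 8: consonant
Total vowels: 3

3


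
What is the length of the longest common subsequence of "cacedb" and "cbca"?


LCS of "cacedb" and "cbca"
DP table:
           c    b    c    a
      0    0    0    0    0
  c   0    1    1    1    1
  a   0    1    1    1    2
  c   0    1    1    2    2
  e   0    1    1    2    2
  d   0    1    1    2    2
  b   0    1    2    2    2
LCS length = dp[6][4] = 2

2


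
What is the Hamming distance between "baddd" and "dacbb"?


Comparing "baddd" and "dacbb" position by position:
  Position 0: 'b' vs 'd' => differ
  Position 1: 'a' vs 'a' => same
  Position 2: 'd' vs 'c' => differ
  Position 3: 'd' vs 'b' => differ
  Position 4: 'd' vs 'b' => differ
Total differences (Hamming distance): 4

4


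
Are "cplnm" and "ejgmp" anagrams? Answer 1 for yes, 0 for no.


Strings: "cplnm", "ejgmp"
Sorted first:  clmnp
Sorted second: egjmp
Differ at position 0: 'c' vs 'e' => not anagrams

0


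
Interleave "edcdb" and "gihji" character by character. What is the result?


Interleaving "edcdb" and "gihji":
  Position 0: 'e' from first, 'g' from second => "eg"
  Position 1: 'd' from first, 'i' from second => "di"
  Position 2: 'c' from first, 'h' from second => "ch"
  Position 3: 'd' from first, 'j' from second => "dj"
  Position 4: 'b' from first, 'i' from second => "bi"
Result: egdichdjbi

egdichdjbi


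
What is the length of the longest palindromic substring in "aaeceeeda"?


Input: "aaeceeeda"
Checking substrings for palindromes:
  [2:5] "ece" (len 3) => palindrome
  [4:7] "eee" (len 3) => palindrome
  [0:2] "aa" (len 2) => palindrome
  [4:6] "ee" (len 2) => palindrome
  [5:7] "ee" (len 2) => palindrome
Longest palindromic substring: "ece" with length 3

3


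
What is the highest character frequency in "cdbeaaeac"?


Input: cdbeaaeac
Character counts:
  'a': 3
  'b': 1
  'c': 2
  'd': 1
  'e': 2
Maximum frequency: 3

3


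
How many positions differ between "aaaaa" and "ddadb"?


Comparing "aaaaa" and "ddadb" position by position:
  Position 0: 'a' vs 'd' => DIFFER
  Position 1: 'a' vs 'd' => DIFFER
  Position 2: 'a' vs 'a' => same
  Position 3: 'a' vs 'd' => DIFFER
  Position 4: 'a' vs 'b' => DIFFER
Positions that differ: 4

4


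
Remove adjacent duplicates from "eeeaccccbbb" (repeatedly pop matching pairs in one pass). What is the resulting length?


Input: eeeaccccbbb
Stack-based adjacent duplicate removal:
  Read 'e': push. Stack: e
  Read 'e': matches stack top 'e' => pop. Stack: (empty)
  Read 'e': push. Stack: e
  Read 'a': push. Stack: ea
  Read 'c': push. Stack: eac
  Read 'c': matches stack top 'c' => pop. Stack: ea
  Read 'c': push. Stack: eac
  Read 'c': matches stack top 'c' => pop. Stack: ea
  Read 'b': push. Stack: eab
  Read 'b': matches stack top 'b' => pop. Stack: ea
  Read 'b': push. Stack: eab
Final stack: "eab" (length 3)

3


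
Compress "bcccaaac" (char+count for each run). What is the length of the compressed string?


Input: bcccaaac
Runs:
  'b' x 1 => "b1"
  'c' x 3 => "c3"
  'a' x 3 => "a3"
  'c' x 1 => "c1"
Compressed: "b1c3a3c1"
Compressed length: 8

8


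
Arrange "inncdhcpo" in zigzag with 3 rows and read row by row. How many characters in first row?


Zigzag "inncdhcpo" into 3 rows:
Placing characters:
  'i' => row 0
  'n' => row 1
  'n' => row 2
  'c' => row 1
  'd' => row 0
  'h' => row 1
  'c' => row 2
  'p' => row 1
  'o' => row 0
Rows:
  Row 0: "ido"
  Row 1: "nchp"
  Row 2: "nc"
First row length: 3

3


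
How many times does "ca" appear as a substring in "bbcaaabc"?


Searching for "ca" in "bbcaaabc"
Scanning each position:
  Position 0: "bb" => no
  Position 1: "bc" => no
  Position 2: "ca" => MATCH
  Position 3: "aa" => no
  Position 4: "aa" => no
  Position 5: "ab" => no
  Position 6: "bc" => no
Total occurrences: 1

1


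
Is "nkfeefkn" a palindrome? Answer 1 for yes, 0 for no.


Input: nkfeefkn
Reversed: nkfeefkn
  Compare pos 0 ('n') with pos 7 ('n'): match
  Compare pos 1 ('k') with pos 6 ('k'): match
  Compare pos 2 ('f') with pos 5 ('f'): match
  Compare pos 3 ('e') with pos 4 ('e'): match
Result: palindrome

1


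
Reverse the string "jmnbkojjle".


Input: jmnbkojjle
Reading characters right to left:
  Position 9: 'e'
  Position 8: 'l'
  Position 7: 'j'
  Position 6: 'j'
  Position 5: 'o'
  Position 4: 'k'
  Position 3: 'b'
  Position 2: 'n'
  Position 1: 'm'
  Position 0: 'j'
Reversed: eljjokbnmj

eljjokbnmj


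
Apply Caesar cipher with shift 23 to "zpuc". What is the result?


Caesar cipher: shift "zpuc" by 23
  'z' (pos 25) + 23 = pos 22 = 'w'
  'p' (pos 15) + 23 = pos 12 = 'm'
  'u' (pos 20) + 23 = pos 17 = 'r'
  'c' (pos 2) + 23 = pos 25 = 'z'
Result: wmrz

wmrz


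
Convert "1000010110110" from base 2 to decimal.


Input: "1000010110110" in base 2
Positional expansion:
  Digit '1' (value 1) x 2^12 = 4096
  Digit '0' (value 0) x 2^11 = 0
  Digit '0' (value 0) x 2^10 = 0
  Digit '0' (value 0) x 2^9 = 0
  Digit '0' (value 0) x 2^8 = 0
  Digit '1' (value 1) x 2^7 = 128
  Digit '0' (value 0) x 2^6 = 0
  Digit '1' (value 1) x 2^5 = 32
  Digit '1' (value 1) x 2^4 = 16
  Digit '0' (value 0) x 2^3 = 0
  Digit '1' (value 1) x 2^2 = 4
  Digit '1' (value 1) x 2^1 = 2
  Digit '0' (value 0) x 2^0 = 0
Sum = 4278

4278


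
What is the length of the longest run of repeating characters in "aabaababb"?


Input: "aabaababb"
Scanning for longest run:
  Position 1 ('a'): continues run of 'a', length=2
  Position 2 ('b'): new char, reset run to 1
  Position 3 ('a'): new char, reset run to 1
  Position 4 ('a'): continues run of 'a', length=2
  Position 5 ('b'): new char, reset run to 1
  Position 6 ('a'): new char, reset run to 1
  Position 7 ('b'): new char, reset run to 1
  Position 8 ('b'): continues run of 'b', length=2
Longest run: 'a' with length 2

2
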